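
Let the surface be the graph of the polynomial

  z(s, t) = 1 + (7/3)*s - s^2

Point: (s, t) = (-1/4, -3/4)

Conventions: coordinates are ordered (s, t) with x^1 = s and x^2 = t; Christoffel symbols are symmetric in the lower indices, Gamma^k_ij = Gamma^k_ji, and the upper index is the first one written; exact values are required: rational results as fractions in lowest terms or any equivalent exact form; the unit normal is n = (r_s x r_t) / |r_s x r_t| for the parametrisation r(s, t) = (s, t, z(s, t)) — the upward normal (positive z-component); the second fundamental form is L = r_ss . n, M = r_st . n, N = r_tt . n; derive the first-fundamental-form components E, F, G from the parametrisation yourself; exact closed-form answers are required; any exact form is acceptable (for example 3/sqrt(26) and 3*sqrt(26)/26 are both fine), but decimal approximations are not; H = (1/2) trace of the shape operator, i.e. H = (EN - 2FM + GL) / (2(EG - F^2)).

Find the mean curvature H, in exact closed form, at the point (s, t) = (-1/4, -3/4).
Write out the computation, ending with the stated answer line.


z_s = 17/6, z_t = 0, z_ss = -2, z_st = 0, z_tt = 0
E = 325/36, F = 0, G = 1; answer radicand W^2 = 325/36
unnormalised second-form numerators: l = -2, m = 0, n = 0; L = l/sqrt(325/36), and similarly M = m/sqrt(W^2), N = n/sqrt(W^2)
H = (E*n - 2*F*m + G*l) / (2*(EG - F^2)*sqrt(W^2)); E*n - 2*F*m + G*l = -2, EG - F^2 = 325/36, so H = (-36/325)/sqrt(325/36)

Answer: H = -216*sqrt(13)/21125


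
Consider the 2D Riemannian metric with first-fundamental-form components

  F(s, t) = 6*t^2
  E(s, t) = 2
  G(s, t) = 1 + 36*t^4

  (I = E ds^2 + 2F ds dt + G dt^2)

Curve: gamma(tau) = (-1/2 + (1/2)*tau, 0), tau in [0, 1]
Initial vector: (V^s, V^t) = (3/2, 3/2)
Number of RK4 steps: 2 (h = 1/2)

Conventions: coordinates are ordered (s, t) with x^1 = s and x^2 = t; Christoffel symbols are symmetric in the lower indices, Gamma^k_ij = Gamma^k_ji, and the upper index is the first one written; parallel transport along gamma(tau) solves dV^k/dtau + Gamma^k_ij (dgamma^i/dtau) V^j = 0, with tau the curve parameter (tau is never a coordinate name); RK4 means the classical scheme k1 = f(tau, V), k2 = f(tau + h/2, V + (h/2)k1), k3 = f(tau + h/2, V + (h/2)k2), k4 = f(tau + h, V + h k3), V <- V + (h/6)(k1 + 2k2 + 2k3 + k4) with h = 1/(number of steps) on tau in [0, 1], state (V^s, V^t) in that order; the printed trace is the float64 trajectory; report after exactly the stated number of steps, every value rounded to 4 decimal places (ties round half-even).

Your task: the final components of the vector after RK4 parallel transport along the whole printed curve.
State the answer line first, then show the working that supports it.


Answer: V^s = 1.5000, V^t = 1.5000

gamma'(tau) = (1/2, 0); f(tau, V)^k = -Gamma^k_ij(gamma(tau)) gamma'^i(tau) V^j; h = 1/2; intermediate values shown to 6 dp
curve data and Christoffel symbols at the stage parameters:
  tau = 0.000000: gamma = (-0.500000, 0.000000), gamma' = (0.500000, 0.000000); Gamma_sss = 0.000000, Gamma_sst = 0.000000, Gamma_stt = 0.000000, Gamma_tss = 0.000000, Gamma_tst = 0.000000, Gamma_ttt = 0.000000
  tau = 0.250000: gamma = (-0.375000, 0.000000), gamma' = (0.500000, 0.000000); Gamma_sss = 0.000000, Gamma_sst = 0.000000, Gamma_stt = 0.000000, Gamma_tss = 0.000000, Gamma_tst = 0.000000, Gamma_ttt = 0.000000
  tau = 0.500000: gamma = (-0.250000, 0.000000), gamma' = (0.500000, 0.000000); Gamma_sss = 0.000000, Gamma_sst = 0.000000, Gamma_stt = 0.000000, Gamma_tss = 0.000000, Gamma_tst = 0.000000, Gamma_ttt = 0.000000
  tau = 0.750000: gamma = (-0.125000, 0.000000), gamma' = (0.500000, 0.000000); Gamma_sss = 0.000000, Gamma_sst = 0.000000, Gamma_stt = 0.000000, Gamma_tss = 0.000000, Gamma_tst = 0.000000, Gamma_ttt = 0.000000
  tau = 1.000000: gamma = (0.000000, 0.000000), gamma' = (0.500000, 0.000000); Gamma_sss = 0.000000, Gamma_sst = 0.000000, Gamma_stt = 0.000000, Gamma_tss = 0.000000, Gamma_tst = 0.000000, Gamma_ttt = 0.000000
step 0: V^s = 1.5000, V^t = 1.5000
step 1: k1 = (0.000000, 0.000000), k2 = (0.000000, 0.000000), k3 = (0.000000, 0.000000), k4 = (0.000000, 0.000000); V <- V + (h/6)(k1 + 2k2 + 2k3 + k4): V^s = 1.5000, V^t = 1.5000
step 2: k1 = (0.000000, 0.000000), k2 = (0.000000, 0.000000), k3 = (0.000000, 0.000000), k4 = (0.000000, 0.000000); V <- V + (h/6)(k1 + 2k2 + 2k3 + k4): V^s = 1.5000, V^t = 1.5000


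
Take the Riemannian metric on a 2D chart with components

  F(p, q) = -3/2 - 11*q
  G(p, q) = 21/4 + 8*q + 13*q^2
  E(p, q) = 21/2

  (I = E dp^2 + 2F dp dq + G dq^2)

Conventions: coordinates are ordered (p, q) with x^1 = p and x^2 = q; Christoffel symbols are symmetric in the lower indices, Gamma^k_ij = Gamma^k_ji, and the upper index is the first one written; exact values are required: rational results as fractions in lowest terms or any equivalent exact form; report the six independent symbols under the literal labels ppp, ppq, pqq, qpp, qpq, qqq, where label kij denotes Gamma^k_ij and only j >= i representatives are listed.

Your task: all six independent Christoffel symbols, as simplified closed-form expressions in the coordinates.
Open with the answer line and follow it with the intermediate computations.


Answer: Gamma_ppp = 0, Gamma_ppq = 0, Gamma_pqq = (-196*q - 414)/(124*q^2 + 408*q + 423), Gamma_qpp = 0, Gamma_qpq = 0, Gamma_qqq = (124*q + 204)/(124*q^2 + 408*q + 423)

E = 21/2; F = -3/2 - 11*q; G = 21/4 + 8*q + 13*q^2
Gamma^k_ij = (1/2) g^{kl} (d_i g_jl + d_j g_il - d_l g_ij), with g^inv = (1/(EG-F^2)) [[G, -F], [-F, E]]
first partials: E_p = 0, E_q = 0, F_p = 0, F_q = -11, G_p = 0, G_q = 8 + 26*q
D = EG - F^2 = 423/8 + 51*q + (31/2)*q^2
expanded: Gamma^p_pp = (G E_p - 2F F_p + F E_q)/(2D), Gamma^p_pq = (G E_q - F G_p)/(2D), Gamma^p_qq = (2G F_q - G G_p - F G_q)/(2D), Gamma^q_pp = (2E F_p - E E_q - F E_p)/(2D), Gamma^q_pq = (E G_p - F E_q)/(2D), Gamma^q_qq = (E G_q - 2F F_q + F G_p)/(2D); substitute and cancel common factors


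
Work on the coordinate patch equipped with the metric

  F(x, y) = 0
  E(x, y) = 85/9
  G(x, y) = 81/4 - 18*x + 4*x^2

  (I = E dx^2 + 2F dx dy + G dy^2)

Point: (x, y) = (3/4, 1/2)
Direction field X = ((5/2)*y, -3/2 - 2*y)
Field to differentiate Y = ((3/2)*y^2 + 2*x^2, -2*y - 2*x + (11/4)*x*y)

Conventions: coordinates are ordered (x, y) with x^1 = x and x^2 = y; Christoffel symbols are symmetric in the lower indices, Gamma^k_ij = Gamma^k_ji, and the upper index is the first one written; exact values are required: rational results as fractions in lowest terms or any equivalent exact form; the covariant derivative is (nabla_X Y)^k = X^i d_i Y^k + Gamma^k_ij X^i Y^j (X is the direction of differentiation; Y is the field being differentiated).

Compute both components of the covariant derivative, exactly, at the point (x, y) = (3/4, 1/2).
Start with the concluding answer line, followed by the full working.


Answer: (nabla_X Y)^x = 1269/544, (nabla_X Y)^y = 535/192

E = 85/9, F = 0, G = 9 at the point
E_x = 0, E_y = 0, F_x = 0, F_y = 0, G_x = -12, G_y = 0
EG - F^2 = 85;  g^inv = (1/85) * [[9, 0], [0, 85/9]]
first-kind symbols [ij,l] = (1/2)(d_i g_jl + d_j g_il - d_l g_ij): [xx,x] = E_x/2 = 0, [xx,y] = F_x - E_y/2 = 0, [xy,x] = E_y/2 = 0, [xy,y] = G_x/2 = -6, [yy,x] = F_y - G_x/2 = 6, [yy,y] = G_y/2 = 0
Gamma^x_ij = (G*[ij,x] - F*[ij,y])/(EG - F^2), Gamma^y_ij = (E*[ij,y] - F*[ij,x])/(EG - F^2)
Gamma_xxx = 0, Gamma_xxy = 0, Gamma_xyy = 54/85, Gamma_yxx = 0, Gamma_yxy = -2/3, Gamma_yyy = 0
X = (5/4, -5/2), Y = (3/2, -47/32) at the point


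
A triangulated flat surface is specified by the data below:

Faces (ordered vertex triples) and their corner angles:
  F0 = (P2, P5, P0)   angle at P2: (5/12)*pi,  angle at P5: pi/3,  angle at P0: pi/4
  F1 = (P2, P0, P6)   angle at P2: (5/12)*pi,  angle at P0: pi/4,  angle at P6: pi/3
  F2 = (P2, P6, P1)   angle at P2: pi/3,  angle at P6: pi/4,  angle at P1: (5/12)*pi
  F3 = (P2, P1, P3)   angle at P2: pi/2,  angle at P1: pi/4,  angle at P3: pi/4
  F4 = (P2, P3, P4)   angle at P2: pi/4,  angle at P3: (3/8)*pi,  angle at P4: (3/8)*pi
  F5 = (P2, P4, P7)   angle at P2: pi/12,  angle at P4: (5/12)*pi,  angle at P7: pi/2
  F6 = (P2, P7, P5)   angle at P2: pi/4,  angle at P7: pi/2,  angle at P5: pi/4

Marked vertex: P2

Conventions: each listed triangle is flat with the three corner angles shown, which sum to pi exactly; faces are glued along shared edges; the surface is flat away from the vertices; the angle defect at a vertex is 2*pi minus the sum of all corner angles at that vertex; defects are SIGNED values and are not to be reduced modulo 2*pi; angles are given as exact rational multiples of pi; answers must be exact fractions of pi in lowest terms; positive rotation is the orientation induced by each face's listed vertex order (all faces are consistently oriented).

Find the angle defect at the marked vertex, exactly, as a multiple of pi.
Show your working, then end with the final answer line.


Sum of corner angles at P2: (9/4)*pi
defect = 2*pi - (9/4)*pi

Answer: defect(P2) = -pi/4


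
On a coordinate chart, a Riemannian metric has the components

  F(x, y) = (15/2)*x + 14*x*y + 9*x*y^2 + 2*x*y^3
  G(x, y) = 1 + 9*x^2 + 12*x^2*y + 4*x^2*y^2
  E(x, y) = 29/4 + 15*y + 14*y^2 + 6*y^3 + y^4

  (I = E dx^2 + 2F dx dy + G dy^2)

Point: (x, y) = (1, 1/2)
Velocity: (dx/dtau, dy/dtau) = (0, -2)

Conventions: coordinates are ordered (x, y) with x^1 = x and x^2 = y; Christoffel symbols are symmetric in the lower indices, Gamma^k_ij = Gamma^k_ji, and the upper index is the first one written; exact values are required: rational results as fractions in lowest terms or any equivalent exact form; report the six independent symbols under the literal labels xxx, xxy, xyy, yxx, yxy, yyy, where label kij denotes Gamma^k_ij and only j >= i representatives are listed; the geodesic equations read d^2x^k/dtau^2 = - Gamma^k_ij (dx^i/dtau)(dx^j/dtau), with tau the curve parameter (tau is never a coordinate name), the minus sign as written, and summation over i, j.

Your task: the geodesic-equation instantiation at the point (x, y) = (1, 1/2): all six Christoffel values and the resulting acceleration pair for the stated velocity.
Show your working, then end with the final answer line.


E = 305/16, F = 17, G = 17 at the point
E_x = 0, E_y = 34, F_x = 17, F_y = 49/2, G_x = 32, G_y = 16
EG - F^2 = 561/16;  g^inv = (16/561) * [[17, -17], [-17, 305/16]]
first-kind symbols [ij,l] = (1/2)(d_i g_jl + d_j g_il - d_l g_ij): [xx,x] = E_x/2 = 0, [xx,y] = F_x - E_y/2 = 0, [xy,x] = E_y/2 = 17, [xy,y] = G_x/2 = 16, [yy,x] = F_y - G_x/2 = 17/2, [yy,y] = G_y/2 = 8
Gamma^x_ij = (G*[ij,x] - F*[ij,y])/(EG - F^2), Gamma^y_ij = (E*[ij,y] - F*[ij,x])/(EG - F^2)
Gamma_xxx = 0, Gamma_xxy = 16/33, Gamma_xyy = 8/33, Gamma_yxx = 0, Gamma_yxy = 256/561, Gamma_yyy = 128/561
d^2x/dtau^2 = -(Gamma_xxx*(0)^2 + 2*Gamma_xxy*(0)*(-2) + Gamma_xyy*(-2)^2) = -32/33
d^2y/dtau^2 = -(Gamma_yxx*(0)^2 + 2*Gamma_yxy*(0)*(-2) + Gamma_yyy*(-2)^2) = -512/561

Answer: Gamma_xxx = 0, Gamma_xxy = 16/33, Gamma_xyy = 8/33, Gamma_yxx = 0, Gamma_yxy = 256/561, Gamma_yyy = 128/561; accelerations (d^2x/dtau^2, d^2y/dtau^2) = (-32/33, -512/561)


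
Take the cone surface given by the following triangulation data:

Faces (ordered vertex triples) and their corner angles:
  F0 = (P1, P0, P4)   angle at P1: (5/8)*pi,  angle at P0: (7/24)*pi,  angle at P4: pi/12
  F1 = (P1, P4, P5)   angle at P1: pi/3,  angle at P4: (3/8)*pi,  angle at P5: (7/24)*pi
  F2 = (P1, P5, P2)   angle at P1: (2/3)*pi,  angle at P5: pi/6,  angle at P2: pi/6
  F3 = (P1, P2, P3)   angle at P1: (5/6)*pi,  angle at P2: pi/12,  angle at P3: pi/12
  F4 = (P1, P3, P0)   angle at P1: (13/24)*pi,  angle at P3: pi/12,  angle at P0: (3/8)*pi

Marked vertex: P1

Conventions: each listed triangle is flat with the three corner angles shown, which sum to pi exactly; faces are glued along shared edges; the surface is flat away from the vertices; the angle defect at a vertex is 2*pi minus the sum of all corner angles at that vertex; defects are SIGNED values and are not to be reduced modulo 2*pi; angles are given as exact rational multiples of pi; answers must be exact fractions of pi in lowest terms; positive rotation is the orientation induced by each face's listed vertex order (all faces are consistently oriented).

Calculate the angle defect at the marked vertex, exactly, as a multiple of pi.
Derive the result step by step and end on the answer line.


Sum of corner angles at P1: 3*pi
defect = 2*pi - 3*pi

Answer: defect(P1) = -pi


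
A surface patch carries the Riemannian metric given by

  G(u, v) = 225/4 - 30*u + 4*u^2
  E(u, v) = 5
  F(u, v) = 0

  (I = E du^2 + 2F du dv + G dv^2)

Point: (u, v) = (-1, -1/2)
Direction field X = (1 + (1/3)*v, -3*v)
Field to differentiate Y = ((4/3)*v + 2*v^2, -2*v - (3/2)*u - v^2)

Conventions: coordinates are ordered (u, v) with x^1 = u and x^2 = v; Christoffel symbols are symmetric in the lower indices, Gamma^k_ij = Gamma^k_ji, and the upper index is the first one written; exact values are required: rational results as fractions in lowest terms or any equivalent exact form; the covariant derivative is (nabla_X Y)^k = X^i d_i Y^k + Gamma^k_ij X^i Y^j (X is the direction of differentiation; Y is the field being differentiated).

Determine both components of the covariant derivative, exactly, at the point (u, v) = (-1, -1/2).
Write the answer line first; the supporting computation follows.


Answer: (nabla_X Y)^u = 473/40, (nabla_X Y)^v = -235/76

E = 5, F = 0, G = 361/4 at the point
E_u = 0, E_v = 0, F_u = 0, F_v = 0, G_u = -38, G_v = 0
EG - F^2 = 1805/4;  g^inv = (4/1805) * [[361/4, 0], [0, 5]]
first-kind symbols [ij,l] = (1/2)(d_i g_jl + d_j g_il - d_l g_ij): [uu,u] = E_u/2 = 0, [uu,v] = F_u - E_v/2 = 0, [uv,u] = E_v/2 = 0, [uv,v] = G_u/2 = -19, [vv,u] = F_v - G_u/2 = 19, [vv,v] = G_v/2 = 0
Gamma^u_ij = (G*[ij,u] - F*[ij,v])/(EG - F^2), Gamma^v_ij = (E*[ij,v] - F*[ij,u])/(EG - F^2)
Gamma_uuu = 0, Gamma_uuv = 0, Gamma_uvv = 19/5, Gamma_vuu = 0, Gamma_vuv = -4/19, Gamma_vvv = 0
X = (5/6, 3/2), Y = (-1/6, 9/4) at the point


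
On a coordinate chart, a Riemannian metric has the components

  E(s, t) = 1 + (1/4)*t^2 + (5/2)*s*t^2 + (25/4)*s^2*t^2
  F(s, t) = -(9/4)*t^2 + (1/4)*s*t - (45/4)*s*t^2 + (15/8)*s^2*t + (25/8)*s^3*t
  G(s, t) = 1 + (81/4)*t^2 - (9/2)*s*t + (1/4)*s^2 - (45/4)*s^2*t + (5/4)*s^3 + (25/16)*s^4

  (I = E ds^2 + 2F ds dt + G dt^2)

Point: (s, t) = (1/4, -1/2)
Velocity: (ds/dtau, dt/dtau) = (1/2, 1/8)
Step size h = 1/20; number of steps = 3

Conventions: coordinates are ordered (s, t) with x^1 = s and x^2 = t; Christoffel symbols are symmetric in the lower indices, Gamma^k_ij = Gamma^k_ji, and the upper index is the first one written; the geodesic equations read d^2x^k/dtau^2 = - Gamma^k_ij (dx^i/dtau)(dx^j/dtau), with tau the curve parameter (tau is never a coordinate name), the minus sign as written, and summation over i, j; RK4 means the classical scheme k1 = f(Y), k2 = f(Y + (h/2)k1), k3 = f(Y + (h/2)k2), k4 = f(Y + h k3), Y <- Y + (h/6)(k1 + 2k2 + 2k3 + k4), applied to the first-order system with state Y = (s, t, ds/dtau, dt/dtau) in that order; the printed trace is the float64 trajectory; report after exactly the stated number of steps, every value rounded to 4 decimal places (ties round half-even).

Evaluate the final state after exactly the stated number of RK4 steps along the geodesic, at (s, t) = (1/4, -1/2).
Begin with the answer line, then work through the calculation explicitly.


Answer: s = 0.3248, t = -0.4804, ds/dtau = 0.4973, dt/dtau = 0.1361

f(Y) = (ds/dtau, dt/dtau, -Gamma^s_ij Y'^i Y'^j, -Gamma^t_ij Y'^i Y'^j) with the Gammas evaluated at the stage position; h = 0.050000; intermediate values shown to 6 dp
step 0: s = 0.2500, t = -0.5000, ds/dtau = 0.5000, dt/dtau = 0.1250
step 1:
  k1: at (s, t) = (0.250000, -0.500000), (ds/dtau, dt/dtau) = (0.500000, 0.125000); Gamma_sss = 0.095869, Gamma_sst = -0.086282, Gamma_stt = 0.345128, Gamma_tss = -0.418095, Gamma_tst = 0.376286, Gamma_ttt = -1.505143; k1 = (0.500000, 0.125000, -0.018575, 0.081006)
  k2: at (s, t) = (0.262500, -0.496875), (ds/dtau, dt/dtau) = (0.499536, 0.127025); Gamma_sss = 0.097111, Gamma_sst = -0.090392, Gamma_stt = 0.351797, Gamma_tss = -0.414689, Gamma_tst = 0.386000, Gamma_ttt = -1.502269; k2 = (0.499536, 0.127025, -0.018438, 0.078733)
  k3: at (s, t) = (0.262488, -0.496824), (ds/dtau, dt/dtau) = (0.499539, 0.126968); Gamma_sss = 0.097105, Gamma_sst = -0.090394, Gamma_stt = 0.351813, Gamma_tss = -0.414677, Gamma_tst = 0.386019, Gamma_ttt = -1.502380; k3 = (0.499539, 0.126968, -0.018437, 0.078731)
  k4: at (s, t) = (0.274977, -0.493652), (ds/dtau, dt/dtau) = (0.499078, 0.128937); Gamma_sss = 0.098252, Gamma_sst = -0.094535, Gamma_stt = 0.358256, Gamma_tss = -0.411228, Gamma_tst = 0.395672, Gamma_ttt = -1.499460; k4 = (0.499078, 0.128937, -0.018262, 0.076434)
  Y <- Y + (h/6)(k1 + 2k2 + 2k3 + k4): s = 0.2750, t = -0.4937, ds/dtau = 0.4991, dt/dtau = 0.1289
step 2:
  k1: at (s, t) = (0.274977, -0.493651), (ds/dtau, dt/dtau) = (0.499078, 0.128936); Gamma_sss = 0.098252, Gamma_sst = -0.094535, Gamma_stt = 0.358256, Gamma_tss = -0.411228, Gamma_tst = 0.395672, Gamma_ttt = -1.499462; k1 = (0.499078, 0.128936, -0.018262, 0.076434)
  k2: at (s, t) = (0.287454, -0.490427), (ds/dtau, dt/dtau) = (0.498622, 0.130847); Gamma_sss = 0.099304, Gamma_sst = -0.098702, Gamma_stt = 0.364471, Gamma_tss = -0.407738, Gamma_tst = 0.405266, Gamma_ttt = -1.496507; k2 = (0.498622, 0.130847, -0.018050, 0.074113)
  k3: at (s, t) = (0.287442, -0.490379), (ds/dtau, dt/dtau) = (0.498627, 0.130789); Gamma_sss = 0.099298, Gamma_sst = -0.098704, Gamma_stt = 0.364487, Gamma_tss = -0.407727, Gamma_tst = 0.405285, Gamma_ttt = -1.496613; k3 = (0.498627, 0.130789, -0.018049, 0.074112)
  k4: at (s, t) = (0.299908, -0.487111), (ds/dtau, dt/dtau) = (0.498176, 0.132642); Gamma_sss = 0.100256, Gamma_sst = -0.102890, Gamma_stt = 0.370472, Gamma_tss = -0.404199, Gamma_tst = 0.414818, Gamma_ttt = -1.493618; k4 = (0.498176, 0.132642, -0.017802, 0.071771)
  Y <- Y + (h/6)(k1 + 2k2 + 2k3 + k4): s = 0.2999, t = -0.4871, ds/dtau = 0.4982, dt/dtau = 0.1326
step 3:
  k1: at (s, t) = (0.299908, -0.487110), (ds/dtau, dt/dtau) = (0.498176, 0.132642); Gamma_sss = 0.100256, Gamma_sst = -0.102890, Gamma_stt = 0.370472, Gamma_tss = -0.404199, Gamma_tst = 0.414818, Gamma_ttt = -1.493620; k1 = (0.498176, 0.132642, -0.017802, 0.071771)
  k2: at (s, t) = (0.312363, -0.483794), (ds/dtau, dt/dtau) = (0.497731, 0.134436); Gamma_sss = 0.101120, Gamma_sst = -0.107091, Gamma_stt = 0.376226, Gamma_tss = -0.400635, Gamma_tst = 0.424292, Gamma_ttt = -1.490597; k2 = (0.497731, 0.134436, -0.017519, 0.069410)
  k3: at (s, t) = (0.312351, -0.483749), (ds/dtau, dt/dtau) = (0.497738, 0.134377); Gamma_sss = 0.101115, Gamma_sst = -0.107093, Gamma_stt = 0.376241, Gamma_tss = -0.400624, Gamma_tst = 0.424312, Gamma_ttt = -1.490697; k3 = (0.497738, 0.134377, -0.017519, 0.069410)
  k4: at (s, t) = (0.324795, -0.480391), (ds/dtau, dt/dtau) = (0.497300, 0.136112); Gamma_sss = 0.101886, Gamma_sst = -0.111303, Gamma_stt = 0.381760, Gamma_tss = -0.397027, Gamma_tst = 0.433726, Gamma_ttt = -1.487640; k4 = (0.497300, 0.136112, -0.017202, 0.067032)
  Y <- Y + (h/6)(k1 + 2k2 + 2k3 + k4): s = 0.3248, t = -0.4804, ds/dtau = 0.4973, dt/dtau = 0.1361


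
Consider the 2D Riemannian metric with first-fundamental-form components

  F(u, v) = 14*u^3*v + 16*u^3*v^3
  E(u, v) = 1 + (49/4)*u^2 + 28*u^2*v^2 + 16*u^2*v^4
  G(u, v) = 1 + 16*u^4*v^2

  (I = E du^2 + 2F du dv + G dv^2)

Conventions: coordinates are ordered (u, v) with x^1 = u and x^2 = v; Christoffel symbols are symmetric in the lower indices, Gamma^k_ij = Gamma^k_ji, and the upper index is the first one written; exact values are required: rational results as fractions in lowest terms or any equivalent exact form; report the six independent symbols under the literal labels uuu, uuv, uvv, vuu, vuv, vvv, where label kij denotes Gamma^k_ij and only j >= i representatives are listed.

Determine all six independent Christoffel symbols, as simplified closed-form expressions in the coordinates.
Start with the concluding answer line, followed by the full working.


Answer: Gamma_uuu = (64*u*v^4 + 112*u*v^2 + 49*u)/(64*u^4*v^2 + 64*u^2*v^4 + 112*u^2*v^2 + 49*u^2 + 4), Gamma_uuv = (128*u^2*v^3 + 112*u^2*v)/(64*u^4*v^2 + 64*u^2*v^4 + 112*u^2*v^2 + 49*u^2 + 4), Gamma_uvv = (64*u^3*v^2 + 56*u^3)/(64*u^4*v^2 + 64*u^2*v^4 + 112*u^2*v^2 + 49*u^2 + 4), Gamma_vuu = (64*u^2*v^3 + 56*u^2*v)/(64*u^4*v^2 + 64*u^2*v^4 + 112*u^2*v^2 + 49*u^2 + 4), Gamma_vuv = 128*u^3*v^2/(64*u^4*v^2 + 64*u^2*v^4 + 112*u^2*v^2 + 49*u^2 + 4), Gamma_vvv = 64*u^4*v/(64*u^4*v^2 + 64*u^2*v^4 + 112*u^2*v^2 + 49*u^2 + 4)

E = 1 + (49/4)*u^2 + 28*u^2*v^2 + 16*u^2*v^4; F = 14*u^3*v + 16*u^3*v^3; G = 1 + 16*u^4*v^2
Gamma^k_ij = (1/2) g^{kl} (d_i g_jl + d_j g_il - d_l g_ij), with g^inv = (1/(EG-F^2)) [[G, -F], [-F, E]]
first partials: E_u = (49/2)*u + 56*u*v^2 + 32*u*v^4, E_v = 56*u^2*v + 64*u^2*v^3, F_u = 42*u^2*v + 48*u^2*v^3, F_v = 14*u^3 + 48*u^3*v^2, G_u = 64*u^3*v^2, G_v = 32*u^4*v
D = EG - F^2 = 1 + (49/4)*u^2 + 28*u^2*v^2 + 16*u^2*v^4 + 16*u^4*v^2
expanded: Gamma^u_uu = (G E_u - 2F F_u + F E_v)/(2D), Gamma^u_uv = (G E_v - F G_u)/(2D), Gamma^u_vv = (2G F_v - G G_u - F G_v)/(2D), Gamma^v_uu = (2E F_u - E E_v - F E_u)/(2D), Gamma^v_uv = (E G_u - F E_v)/(2D), Gamma^v_vv = (E G_v - 2F F_v + F G_u)/(2D); substitute and cancel common factors


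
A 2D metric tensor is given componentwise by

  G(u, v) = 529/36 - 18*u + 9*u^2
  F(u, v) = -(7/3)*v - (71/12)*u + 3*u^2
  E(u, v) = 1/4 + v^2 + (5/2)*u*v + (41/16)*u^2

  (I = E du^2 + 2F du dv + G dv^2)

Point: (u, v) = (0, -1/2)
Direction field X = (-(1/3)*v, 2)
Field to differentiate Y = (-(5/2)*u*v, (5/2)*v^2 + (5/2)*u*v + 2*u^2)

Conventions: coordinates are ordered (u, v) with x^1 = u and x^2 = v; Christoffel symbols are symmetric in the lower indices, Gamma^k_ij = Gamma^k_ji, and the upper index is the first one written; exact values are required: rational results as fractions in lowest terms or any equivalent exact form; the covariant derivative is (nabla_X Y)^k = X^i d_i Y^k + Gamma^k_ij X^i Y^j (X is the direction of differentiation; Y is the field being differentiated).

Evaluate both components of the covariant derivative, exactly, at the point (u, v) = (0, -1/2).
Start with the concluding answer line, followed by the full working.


Answer: (nabla_X Y)^u = 428645/20688, (nabla_X Y)^v = -17845/2586

E = 1/2, F = 7/6, G = 529/36 at the point
E_u = -5/4, E_v = -1, F_u = -71/12, F_v = -7/3, G_u = -18, G_v = 0
EG - F^2 = 431/72;  g^inv = (72/431) * [[529/36, -7/6], [-7/6, 1/2]]
first-kind symbols [ij,l] = (1/2)(d_i g_jl + d_j g_il - d_l g_ij): [uu,u] = E_u/2 = -5/8, [uu,v] = F_u - E_v/2 = -65/12, [uv,u] = E_v/2 = -1/2, [uv,v] = G_u/2 = -9, [vv,u] = F_v - G_u/2 = 20/3, [vv,v] = G_v/2 = 0
Gamma^u_ij = (G*[ij,u] - F*[ij,v])/(EG - F^2), Gamma^v_ij = (E*[ij,v] - F*[ij,u])/(EG - F^2)
Gamma_uuu = -825/1724, Gamma_uuv = 227/431, Gamma_uvv = 21160/1293, Gamma_vuu = -285/862, Gamma_vuv = -282/431, Gamma_vvv = -560/431
X = (1/6, 2), Y = (0, 5/8) at the point


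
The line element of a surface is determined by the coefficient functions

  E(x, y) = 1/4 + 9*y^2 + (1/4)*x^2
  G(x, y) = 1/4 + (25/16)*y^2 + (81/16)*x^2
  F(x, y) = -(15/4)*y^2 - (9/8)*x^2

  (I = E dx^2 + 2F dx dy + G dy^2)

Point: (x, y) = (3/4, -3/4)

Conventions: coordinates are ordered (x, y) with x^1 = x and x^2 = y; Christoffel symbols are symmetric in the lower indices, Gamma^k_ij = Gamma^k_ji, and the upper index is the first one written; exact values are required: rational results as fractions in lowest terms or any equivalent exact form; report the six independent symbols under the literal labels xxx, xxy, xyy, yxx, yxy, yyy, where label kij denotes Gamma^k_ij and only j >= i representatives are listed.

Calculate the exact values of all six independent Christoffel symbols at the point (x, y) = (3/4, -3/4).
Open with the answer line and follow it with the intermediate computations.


Answer: Gamma_xxx = 239664/232081, Gamma_xxy = -269190/232081, Gamma_xyy = 66456/232081, Gamma_yxx = 460728/232081, Gamma_yxy = 35964/232081, Gamma_yyy = -22566/232081

E = 349/64, F = -351/128, G = 509/128 at the point
E_x = 3/8, E_y = -27/2, F_x = -27/16, F_y = 45/8, G_x = 243/32, G_y = -75/32
EG - F^2 = 232081/16384;  g^inv = (16384/232081) * [[509/128, 351/128], [351/128, 349/64]]
first-kind symbols [ij,l] = (1/2)(d_i g_jl + d_j g_il - d_l g_ij): [xx,x] = E_x/2 = 3/16, [xx,y] = F_x - E_y/2 = 81/16, [xy,x] = E_y/2 = -27/4, [xy,y] = G_x/2 = 243/64, [yy,x] = F_y - G_x/2 = 117/64, [yy,y] = G_y/2 = -75/64
Gamma^x_ij = (G*[ij,x] - F*[ij,y])/(EG - F^2), Gamma^y_ij = (E*[ij,y] - F*[ij,x])/(EG - F^2)


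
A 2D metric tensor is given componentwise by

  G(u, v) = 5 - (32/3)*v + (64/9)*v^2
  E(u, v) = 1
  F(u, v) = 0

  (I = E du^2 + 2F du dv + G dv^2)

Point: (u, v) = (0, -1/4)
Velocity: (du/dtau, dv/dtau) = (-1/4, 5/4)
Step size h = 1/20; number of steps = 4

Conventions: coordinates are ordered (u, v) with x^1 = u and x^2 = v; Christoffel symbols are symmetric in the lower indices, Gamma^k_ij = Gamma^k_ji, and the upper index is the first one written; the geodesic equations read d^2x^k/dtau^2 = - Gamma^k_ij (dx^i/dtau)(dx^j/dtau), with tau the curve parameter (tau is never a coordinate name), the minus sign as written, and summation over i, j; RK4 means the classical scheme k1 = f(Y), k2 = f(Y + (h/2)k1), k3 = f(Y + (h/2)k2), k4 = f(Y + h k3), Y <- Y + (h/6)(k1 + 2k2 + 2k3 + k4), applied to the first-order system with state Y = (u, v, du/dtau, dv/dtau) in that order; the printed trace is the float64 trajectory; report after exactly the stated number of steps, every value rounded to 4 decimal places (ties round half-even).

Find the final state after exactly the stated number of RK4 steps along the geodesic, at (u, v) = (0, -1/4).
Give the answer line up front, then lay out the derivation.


Answer: u = -0.0500, v = 0.0351, du/dtau = -0.2500, dv/dtau = 1.6537

f(Y) = (du/dtau, dv/dtau, -Gamma^u_ij Y'^i Y'^j, -Gamma^v_ij Y'^i Y'^j) with the Gammas evaluated at the stage position; h = 0.050000; intermediate values shown to 6 dp
step 0: u = 0.0000, v = -0.2500, du/dtau = -0.2500, dv/dtau = 1.2500
step 1:
  k1: at (u, v) = (0.000000, -0.250000), (du/dtau, dv/dtau) = (-0.250000, 1.250000); Gamma_uuu = 0.000000, Gamma_uuv = 0.000000, Gamma_uvv = 0.000000, Gamma_vuu = 0.000000, Gamma_vuv = 0.000000, Gamma_vvv = -0.876712; k1 = (-0.250000, 1.250000, 0.000000, 1.369863)
  k2: at (u, v) = (-0.006250, -0.218750), (du/dtau, dv/dtau) = (-0.250000, 1.284247); Gamma_uuu = 0.000000, Gamma_uuv = 0.000000, Gamma_uvv = 0.000000, Gamma_vuu = 0.000000, Gamma_vuv = 0.000000, Gamma_vvv = -0.897738; k2 = (-0.250000, 1.284247, 0.000000, 1.480629)
  k3: at (u, v) = (-0.006250, -0.217894), (du/dtau, dv/dtau) = (-0.250000, 1.287016); Gamma_uuu = 0.000000, Gamma_uuv = 0.000000, Gamma_uvv = 0.000000, Gamma_vuu = 0.000000, Gamma_vuv = 0.000000, Gamma_vvv = -0.898324; k3 = (-0.250000, 1.287016, 0.000000, 1.487993)
  k4: at (u, v) = (-0.012500, -0.185649), (du/dtau, dv/dtau) = (-0.250000, 1.324400); Gamma_uuu = 0.000000, Gamma_uuv = 0.000000, Gamma_uvv = 0.000000, Gamma_vuu = 0.000000, Gamma_vuv = 0.000000, Gamma_vvv = -0.920856; k4 = (-0.250000, 1.324400, 0.000000, 1.615213)
  Y <- Y + (h/6)(k1 + 2k2 + 2k3 + k4): u = -0.0125, v = -0.1857, du/dtau = -0.2500, dv/dtau = 1.3244
step 2:
  k1: at (u, v) = (-0.012500, -0.185692), (du/dtau, dv/dtau) = (-0.250000, 1.324353); Gamma_uuu = 0.000000, Gamma_uuv = 0.000000, Gamma_uvv = 0.000000, Gamma_vuu = 0.000000, Gamma_vuv = 0.000000, Gamma_vvv = -0.920825; k1 = (-0.250000, 1.324353, 0.000000, 1.615045)
  k2: at (u, v) = (-0.018750, -0.152583), (du/dtau, dv/dtau) = (-0.250000, 1.364729); Gamma_uuu = 0.000000, Gamma_uuv = 0.000000, Gamma_uvv = 0.000000, Gamma_vuu = 0.000000, Gamma_vuv = 0.000000, Gamma_vvv = -0.944835; k2 = (-0.250000, 1.364729, 0.000000, 1.759740)
  k3: at (u, v) = (-0.018750, -0.151574), (du/dtau, dv/dtau) = (-0.250000, 1.368346); Gamma_uuu = 0.000000, Gamma_uuv = 0.000000, Gamma_uvv = 0.000000, Gamma_vuu = 0.000000, Gamma_vuv = 0.000000, Gamma_vvv = -0.945581; k3 = (-0.250000, 1.368346, 0.000000, 1.770478)
  k4: at (u, v) = (-0.025000, -0.117275), (du/dtau, dv/dtau) = (-0.250000, 1.412877); Gamma_uuu = 0.000000, Gamma_uuv = 0.000000, Gamma_uvv = 0.000000, Gamma_vuu = 0.000000, Gamma_vuv = 0.000000, Gamma_vvv = -0.971420; k4 = (-0.250000, 1.412877, 0.000000, 1.939168)
  Y <- Y + (h/6)(k1 + 2k2 + 2k3 + k4): u = -0.0250, v = -0.1173, du/dtau = -0.2500, dv/dtau = 1.4128
step 3:
  k1: at (u, v) = (-0.025000, -0.117331), (du/dtau, dv/dtau) = (-0.250000, 1.412808); Gamma_uuu = 0.000000, Gamma_uuv = 0.000000, Gamma_uvv = 0.000000, Gamma_vuu = 0.000000, Gamma_vuv = 0.000000, Gamma_vvv = -0.971377; k1 = (-0.250000, 1.412808, 0.000000, 1.938895)
  k2: at (u, v) = (-0.031250, -0.082011), (du/dtau, dv/dtau) = (-0.250000, 1.461280); Gamma_uuu = 0.000000, Gamma_uuv = 0.000000, Gamma_uvv = 0.000000, Gamma_vuu = 0.000000, Gamma_vuv = 0.000000, Gamma_vvv = -0.998972; k2 = (-0.250000, 1.461280, 0.000000, 2.133146)
  k3: at (u, v) = (-0.031250, -0.080799), (du/dtau, dv/dtau) = (-0.250000, 1.466137); Gamma_uuu = 0.000000, Gamma_uuv = 0.000000, Gamma_uvv = 0.000000, Gamma_vuu = 0.000000, Gamma_vuv = 0.000000, Gamma_vvv = -0.999936; k3 = (-0.250000, 1.466137, 0.000000, 2.149420)
  k4: at (u, v) = (-0.037500, -0.044024), (du/dtau, dv/dtau) = (-0.250000, 1.520279); Gamma_uuu = 0.000000, Gamma_uuv = 0.000000, Gamma_uvv = 0.000000, Gamma_vuu = 0.000000, Gamma_vuv = 0.000000, Gamma_vvv = -1.029730; k4 = (-0.250000, 1.520279, 0.000000, 2.379962)
  Y <- Y + (h/6)(k1 + 2k2 + 2k3 + k4): u = -0.0375, v = -0.0441, du/dtau = -0.2500, dv/dtau = 1.5202
step 4:
  k1: at (u, v) = (-0.037500, -0.044098), (du/dtau, dv/dtau) = (-0.250000, 1.520175); Gamma_uuu = 0.000000, Gamma_uuv = 0.000000, Gamma_uvv = 0.000000, Gamma_vuu = 0.000000, Gamma_vuv = 0.000000, Gamma_vvv = -1.029669; k1 = (-0.250000, 1.520175, 0.000000, 2.379494)
  k2: at (u, v) = (-0.043750, -0.006094), (du/dtau, dv/dtau) = (-0.250000, 1.579662); Gamma_uuu = 0.000000, Gamma_uuv = 0.000000, Gamma_uvv = 0.000000, Gamma_vuu = 0.000000, Gamma_vuv = 0.000000, Gamma_vvv = -1.061478; k2 = (-0.250000, 1.579662, 0.000000, 2.648740)
  k3: at (u, v) = (-0.043750, -0.004607), (du/dtau, dv/dtau) = (-0.250000, 1.586393); Gamma_uuu = 0.000000, Gamma_uuv = 0.000000, Gamma_uvv = 0.000000, Gamma_vuu = 0.000000, Gamma_vuv = 0.000000, Gamma_vvv = -1.062742; k3 = (-0.250000, 1.586393, 0.000000, 2.674543)
  k4: at (u, v) = (-0.050000, 0.035222), (du/dtau, dv/dtau) = (-0.250000, 1.653902); Gamma_uuu = 0.000000, Gamma_uuv = 0.000000, Gamma_uvv = 0.000000, Gamma_vuu = 0.000000, Gamma_vuv = 0.000000, Gamma_vvv = -1.097071; k4 = (-0.250000, 1.653902, 0.000000, 3.000919)
  Y <- Y + (h/6)(k1 + 2k2 + 2k3 + k4): u = -0.0500, v = 0.0351, du/dtau = -0.2500, dv/dtau = 1.6537


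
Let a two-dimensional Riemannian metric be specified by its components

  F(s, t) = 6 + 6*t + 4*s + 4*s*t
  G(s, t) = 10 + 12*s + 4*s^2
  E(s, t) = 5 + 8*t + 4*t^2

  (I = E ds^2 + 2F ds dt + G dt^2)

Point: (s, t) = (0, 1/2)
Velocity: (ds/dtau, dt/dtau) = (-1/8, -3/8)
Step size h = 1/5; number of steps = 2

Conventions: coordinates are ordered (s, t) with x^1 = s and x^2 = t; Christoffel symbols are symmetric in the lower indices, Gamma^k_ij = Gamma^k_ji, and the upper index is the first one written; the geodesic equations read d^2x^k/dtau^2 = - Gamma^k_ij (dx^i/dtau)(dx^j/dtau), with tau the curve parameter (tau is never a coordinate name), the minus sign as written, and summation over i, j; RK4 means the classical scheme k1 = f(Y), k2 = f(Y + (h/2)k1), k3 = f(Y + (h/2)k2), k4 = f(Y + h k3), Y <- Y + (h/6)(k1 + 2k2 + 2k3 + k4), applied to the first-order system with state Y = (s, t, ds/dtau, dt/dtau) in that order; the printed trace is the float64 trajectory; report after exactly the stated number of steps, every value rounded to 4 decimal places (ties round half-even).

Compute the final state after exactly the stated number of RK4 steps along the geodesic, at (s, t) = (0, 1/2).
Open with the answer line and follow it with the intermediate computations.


Answer: s = -0.0525, t = 0.3474, ds/dtau = -0.1378, dt/dtau = -0.3883

f(Y) = (ds/dtau, dt/dtau, -Gamma^s_ij Y'^i Y'^j, -Gamma^t_ij Y'^i Y'^j) with the Gammas evaluated at the stage position; h = 0.200000; intermediate values shown to 6 dp
step 0: s = 0.0000, t = 0.5000, ds/dtau = -0.1250, dt/dtau = -0.3750
step 1:
  k1: at (s, t) = (0.000000, 0.500000), (ds/dtau, dt/dtau) = (-0.125000, -0.375000); Gamma_sss = 0.000000, Gamma_sst = 0.315789, Gamma_stt = 0.000000, Gamma_tss = 0.000000, Gamma_tst = 0.315789, Gamma_ttt = 0.000000; k1 = (-0.125000, -0.375000, -0.029605, -0.029605)
  k2: at (s, t) = (-0.012500, 0.462500), (ds/dtau, dt/dtau) = (-0.127961, -0.377961); Gamma_sss = 0.000000, Gamma_sst = 0.317827, Gamma_stt = 0.000000, Gamma_tss = 0.000000, Gamma_tst = 0.323260, Gamma_ttt = 0.000000; k2 = (-0.127961, -0.377961, -0.030743, -0.031268)
  k3: at (s, t) = (-0.012796, 0.462204), (ds/dtau, dt/dtau) = (-0.128074, -0.378127); Gamma_sss = 0.000000, Gamma_sst = 0.317883, Gamma_stt = 0.000000, Gamma_tss = 0.000000, Gamma_tst = 0.323318, Gamma_ttt = 0.000000; k3 = (-0.128074, -0.378127, -0.030789, -0.031316)
  k4: at (s, t) = (-0.025615, 0.424375), (ds/dtau, dt/dtau) = (-0.131158, -0.381263); Gamma_sss = 0.000000, Gamma_sst = 0.319893, Gamma_stt = 0.000000, Gamma_tss = 0.000000, Gamma_tst = 0.331125, Gamma_ttt = 0.000000; k4 = (-0.131158, -0.381263, -0.031993, -0.033116)
  Y <- Y + (h/6)(k1 + 2k2 + 2k3 + k4): s = -0.0256, t = 0.4244, ds/dtau = -0.1312, dt/dtau = -0.3813
step 2:
  k1: at (s, t) = (-0.025608, 0.424385), (ds/dtau, dt/dtau) = (-0.131155, -0.381263); Gamma_sss = 0.000000, Gamma_sst = 0.319892, Gamma_stt = 0.000000, Gamma_tss = 0.000000, Gamma_tst = 0.331123, Gamma_ttt = 0.000000; k1 = (-0.131155, -0.381263, -0.031992, -0.033115)
  k2: at (s, t) = (-0.038723, 0.386259), (ds/dtau, dt/dtau) = (-0.134355, -0.384575); Gamma_sss = 0.000000, Gamma_sst = 0.321859, Gamma_stt = 0.000000, Gamma_tss = 0.000000, Gamma_tst = 0.339276, Gamma_ttt = 0.000000; k2 = (-0.134355, -0.384575, -0.033260, -0.035060)
  k3: at (s, t) = (-0.039043, 0.385928), (ds/dtau, dt/dtau) = (-0.134481, -0.384769); Gamma_sss = 0.000000, Gamma_sst = 0.321920, Gamma_stt = 0.000000, Gamma_tss = 0.000000, Gamma_tst = 0.339348, Gamma_ttt = 0.000000; k3 = (-0.134481, -0.384769, -0.033315, -0.035119)
  k4: at (s, t) = (-0.052504, 0.347432), (ds/dtau, dt/dtau) = (-0.137818, -0.388287); Gamma_sss = 0.000000, Gamma_sst = 0.323838, Gamma_stt = 0.000000, Gamma_tss = 0.000000, Gamma_tst = 0.347887, Gamma_ttt = 0.000000; k4 = (-0.137818, -0.388287, -0.034659, -0.037233)
  Y <- Y + (h/6)(k1 + 2k2 + 2k3 + k4): s = -0.0525, t = 0.3474, ds/dtau = -0.1378, dt/dtau = -0.3883


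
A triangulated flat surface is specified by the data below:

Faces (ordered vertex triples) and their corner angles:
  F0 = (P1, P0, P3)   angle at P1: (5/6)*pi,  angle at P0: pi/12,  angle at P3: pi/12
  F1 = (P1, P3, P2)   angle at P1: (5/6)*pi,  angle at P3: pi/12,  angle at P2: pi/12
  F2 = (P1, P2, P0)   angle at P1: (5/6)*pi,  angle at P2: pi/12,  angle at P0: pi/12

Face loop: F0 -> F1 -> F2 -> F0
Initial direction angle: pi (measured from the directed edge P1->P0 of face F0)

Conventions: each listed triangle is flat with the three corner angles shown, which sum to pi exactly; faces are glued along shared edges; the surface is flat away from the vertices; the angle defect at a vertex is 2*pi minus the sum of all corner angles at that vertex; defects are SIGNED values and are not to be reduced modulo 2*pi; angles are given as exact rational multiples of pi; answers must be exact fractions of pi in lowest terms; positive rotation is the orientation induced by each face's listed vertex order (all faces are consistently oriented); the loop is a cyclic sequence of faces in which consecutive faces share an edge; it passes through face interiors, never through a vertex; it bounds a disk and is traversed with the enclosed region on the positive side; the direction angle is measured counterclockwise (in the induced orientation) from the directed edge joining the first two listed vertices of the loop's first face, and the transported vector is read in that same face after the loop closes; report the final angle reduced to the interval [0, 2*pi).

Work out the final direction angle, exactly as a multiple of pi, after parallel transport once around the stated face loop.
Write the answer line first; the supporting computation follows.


Answer: final direction angle = pi/2

enclosed vertex P1: corner angles sum to (5/2)*pi, defect = 2*pi - (5/2)*pi = -pi/2
final direction = starting direction + enclosed defect total, reduced mod 2*pi (induced orientation)
final angle = pi - pi/2 = pi/2 (mod 2*pi)


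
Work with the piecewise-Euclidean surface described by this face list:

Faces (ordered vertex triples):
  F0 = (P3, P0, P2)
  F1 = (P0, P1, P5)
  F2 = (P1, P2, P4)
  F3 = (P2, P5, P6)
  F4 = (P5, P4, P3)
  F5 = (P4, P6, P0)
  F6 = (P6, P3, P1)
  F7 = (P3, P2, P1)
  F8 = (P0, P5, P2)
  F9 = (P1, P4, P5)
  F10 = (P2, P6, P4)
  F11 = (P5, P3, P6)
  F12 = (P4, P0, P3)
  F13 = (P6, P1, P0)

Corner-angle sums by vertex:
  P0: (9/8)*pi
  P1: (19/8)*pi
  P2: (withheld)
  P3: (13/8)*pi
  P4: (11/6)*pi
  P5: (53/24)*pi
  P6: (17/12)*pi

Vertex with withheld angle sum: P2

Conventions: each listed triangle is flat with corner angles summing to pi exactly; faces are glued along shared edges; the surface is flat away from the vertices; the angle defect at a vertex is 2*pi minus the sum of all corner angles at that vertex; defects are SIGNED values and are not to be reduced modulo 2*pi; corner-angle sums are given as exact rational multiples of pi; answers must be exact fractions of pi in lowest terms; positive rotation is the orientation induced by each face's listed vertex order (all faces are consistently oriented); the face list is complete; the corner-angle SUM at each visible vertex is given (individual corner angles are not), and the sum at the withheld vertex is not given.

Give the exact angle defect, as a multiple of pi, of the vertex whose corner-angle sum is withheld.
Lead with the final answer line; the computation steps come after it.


Answer: defect(P2) = (-17/12)*pi

V = 7, E = 21, F = 14; chi = V - E + F = 0
Gauss-Bonnet: total defect = 2*pi*chi = 0; visible defects sum to (17/12)*pi


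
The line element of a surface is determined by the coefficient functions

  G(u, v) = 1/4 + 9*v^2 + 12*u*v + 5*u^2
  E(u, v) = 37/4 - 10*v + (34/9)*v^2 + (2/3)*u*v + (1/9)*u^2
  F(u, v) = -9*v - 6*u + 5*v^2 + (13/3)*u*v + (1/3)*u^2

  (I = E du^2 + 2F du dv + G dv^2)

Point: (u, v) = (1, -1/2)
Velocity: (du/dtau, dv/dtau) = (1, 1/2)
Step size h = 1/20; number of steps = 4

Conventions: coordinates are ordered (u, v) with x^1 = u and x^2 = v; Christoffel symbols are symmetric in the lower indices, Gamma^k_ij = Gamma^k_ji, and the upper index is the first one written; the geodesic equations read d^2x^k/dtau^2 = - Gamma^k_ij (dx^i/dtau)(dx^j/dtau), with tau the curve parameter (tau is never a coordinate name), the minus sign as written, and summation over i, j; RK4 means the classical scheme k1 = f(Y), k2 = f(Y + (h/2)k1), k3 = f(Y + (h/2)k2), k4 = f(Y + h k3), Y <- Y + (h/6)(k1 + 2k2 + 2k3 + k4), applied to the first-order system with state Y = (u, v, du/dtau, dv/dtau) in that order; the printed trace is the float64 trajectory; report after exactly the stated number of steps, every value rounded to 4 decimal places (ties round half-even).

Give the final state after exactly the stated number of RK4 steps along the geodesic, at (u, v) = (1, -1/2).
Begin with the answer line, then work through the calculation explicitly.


Answer: u = 1.2120, v = -0.4040, du/dtau = 1.1154, dv/dtau = 0.4513

f(Y) = (du/dtau, dv/dtau, -Gamma^u_ij Y'^i Y'^j, -Gamma^v_ij Y'^i Y'^j) with the Gammas evaluated at the stage position; h = 0.050000; intermediate values shown to 6 dp
step 0: u = 1.0000, v = -0.5000, du/dtau = 1.0000, dv/dtau = 0.5000
step 1:
  k1: at (u, v) = (1.000000, -0.500000), (du/dtau, dv/dtau) = (1.000000, 0.500000); Gamma_uuu = -0.113198, Gamma_uuv = -0.312764, Gamma_uvv = -0.793407, Gamma_vuu = -0.786849, Gamma_vuv = 0.898940, Gamma_vvv = -0.101955; k1 = (1.000000, 0.500000, 0.624313, -0.086602)
  k2: at (u, v) = (1.025000, -0.487500), (du/dtau, dv/dtau) = (1.015608, 0.497835); Gamma_uuu = -0.123268, Gamma_uuv = -0.291601, Gamma_uvv = -0.800393, Gamma_vuu = -0.743533, Gamma_vuv = 0.913408, Gamma_vvv = -0.091079; k2 = (1.015608, 0.497835, 0.620385, -0.134151)
  k3: at (u, v) = (1.025390, -0.487554), (du/dtau, dv/dtau) = (1.015510, 0.496646); Gamma_uuu = -0.123294, Gamma_uuv = -0.291458, Gamma_uvv = -0.800396, Gamma_vuu = -0.743001, Gamma_vuv = 0.913335, Gamma_vvv = -0.091035; k3 = (1.015510, 0.496646, 0.618565, -0.132598)
  k4: at (u, v) = (1.050775, -0.475168), (du/dtau, dv/dtau) = (1.030928, 0.493370); Gamma_uuu = -0.131749, Gamma_uuv = -0.269832, Gamma_uvv = -0.807109, Gamma_vuu = -0.700519, Gamma_vuv = 0.925220, Gamma_vvv = -0.081077; k4 = (1.030928, 0.493370, 0.610975, -0.176932)
  Y <- Y + (h/6)(k1 + 2k2 + 2k3 + k4): u = 1.0508, v = -0.4751, du/dtau = 1.0309, dv/dtau = 0.4934
step 2:
  k1: at (u, v) = (1.050776, -0.475147), (du/dtau, dv/dtau) = (1.030943, 0.493358); Gamma_uuu = -0.131757, Gamma_uuv = -0.269816, Gamma_uvv = -0.807117, Gamma_vuu = -0.700506, Gamma_vuv = 0.925241, Gamma_vvv = -0.081068; k1 = (1.030943, 0.493358, 0.610961, -0.176940)
  k2: at (u, v) = (1.076550, -0.462813), (du/dtau, dv/dtau) = (1.046217, 0.488935); Gamma_uuu = -0.138684, Gamma_uuv = -0.247826, Gamma_uvv = -0.813622, Gamma_vuu = -0.658952, Gamma_vuv = 0.934687, Gamma_vvv = -0.071932; k2 = (1.046217, 0.488935, 0.599843, -0.217779)
  k3: at (u, v) = (1.076932, -0.462924), (du/dtau, dv/dtau) = (1.045939, 0.487914); Gamma_uuu = -0.138663, Gamma_uuv = -0.247741, Gamma_uvv = -0.813600, Gamma_vuu = -0.658522, Gamma_vuv = 0.934522, Gamma_vvv = -0.071927; k3 = (1.045939, 0.487914, 0.598239, -0.216287)
  k4: at (u, v) = (1.103073, -0.450752), (du/dtau, dv/dtau) = (1.060855, 0.482544); Gamma_uuu = -0.144072, Gamma_uuv = -0.225639, Gamma_uvv = -0.819884, Gamma_vuu = -0.618158, Gamma_vuv = 0.941493, Gamma_vvv = -0.063603; k4 = (1.060855, 0.482544, 0.584063, -0.253424)
  Y <- Y + (h/6)(k1 + 2k2 + 2k3 + k4): u = 1.1031, v = -0.4507, du/dtau = 1.0609, dv/dtau = 0.4825
step 3:
  k1: at (u, v) = (1.103077, -0.450734), (du/dtau, dv/dtau) = (1.060870, 0.482537); Gamma_uuu = -0.144079, Gamma_uuv = -0.225622, Gamma_uvv = -0.819891, Gamma_vuu = -0.618142, Gamma_vuv = 0.941508, Gamma_vvv = -0.063595; k1 = (1.060870, 0.482537, 0.584054, -0.253441)
  k2: at (u, v) = (1.129599, -0.438670), (du/dtau, dv/dtau) = (1.075471, 0.476201); Gamma_uuu = -0.148076, Gamma_uuv = -0.203494, Gamma_uvv = -0.826006, Gamma_vuu = -0.579015, Gamma_vuv = 0.946171, Gamma_vvv = -0.055989; k2 = (1.075471, 0.476201, 0.567017, -0.286738)
  k3: at (u, v) = (1.129964, -0.438829), (du/dtau, dv/dtau) = (1.075045, 0.475369); Gamma_uuu = -0.148026, Gamma_uuv = -0.203471, Gamma_uvv = -0.825963, Gamma_vuu = -0.578691, Gamma_vuv = 0.945949, Gamma_vvv = -0.056012; k3 = (1.075045, 0.475369, 0.565689, -0.285378)
  k4: at (u, v) = (1.156830, -0.426965), (du/dtau, dv/dtau) = (1.089154, 0.468268); Gamma_uuu = -0.150668, Gamma_uuv = -0.181551, Gamma_uvv = -0.831896, Gamma_vuu = -0.541026, Gamma_vuv = 0.948356, Gamma_vvv = -0.049096; k4 = (1.089154, 0.468268, 0.546333, -0.314793)
  Y <- Y + (h/6)(k1 + 2k2 + 2k3 + k4): u = 1.1568, v = -0.4270, du/dtau = 1.0892, dv/dtau = 0.4683
step 4:
  k1: at (u, v) = (1.156836, -0.426951), (du/dtau, dv/dtau) = (1.089168, 0.468267); Gamma_uuu = -0.150672, Gamma_uuv = -0.181535, Gamma_uvv = -0.831901, Gamma_vuu = -0.541009, Gamma_vuv = 0.948365, Gamma_vvv = -0.049090; k1 = (1.089168, 0.468267, 0.546328, -0.314816)
  k2: at (u, v) = (1.184065, -0.415244), (du/dtau, dv/dtau) = (1.102826, 0.460396); Gamma_uuu = -0.152072, Gamma_uuv = -0.159890, Gamma_uvv = -0.837690, Gamma_vuu = -0.504806, Gamma_vuv = 0.948692, Gamma_vvv = -0.042778; k2 = (1.102826, 0.460396, 0.524879, -0.340346)
  k3: at (u, v) = (1.184407, -0.415441), (du/dtau, dv/dtau) = (1.102290, 0.459758); Gamma_uuu = -0.152010, Gamma_uuv = -0.159926, Gamma_uvv = -0.837631, Gamma_vuu = -0.504582, Gamma_vuv = 0.948446, Gamma_vvv = -0.042818; k3 = (1.102290, 0.459758, 0.523852, -0.339180)
  k4: at (u, v) = (1.211951, -0.403963), (du/dtau, dv/dtau) = (1.115361, 0.451308); Gamma_uuu = -0.152261, Gamma_uuv = -0.138753, Gamma_uvv = -0.843261, Gamma_vuu = -0.470014, Gamma_vuv = 0.946811, Gamma_vvv = -0.037073; k4 = (1.115361, 0.451308, 0.500859, -0.360933)
  Y <- Y + (h/6)(k1 + 2k2 + 2k3 + k4): u = 1.2120, v = -0.4040, du/dtau = 1.1154, dv/dtau = 0.4513
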